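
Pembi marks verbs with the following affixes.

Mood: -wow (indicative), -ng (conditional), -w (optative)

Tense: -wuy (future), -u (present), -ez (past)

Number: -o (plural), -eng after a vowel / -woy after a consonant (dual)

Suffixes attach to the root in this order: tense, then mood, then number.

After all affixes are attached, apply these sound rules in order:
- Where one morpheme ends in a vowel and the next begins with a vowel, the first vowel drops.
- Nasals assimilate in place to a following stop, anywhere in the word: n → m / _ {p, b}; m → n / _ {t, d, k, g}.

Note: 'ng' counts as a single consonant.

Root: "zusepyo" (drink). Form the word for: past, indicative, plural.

Attach tense past -ez → zusepyoez.
Attach mood indicative -wow → zusepyoezwow.
Attach number plural -o → zusepyoezwowo.
Apply vowel deletion: zusepyoezwowo → zusepyezwowo.
Nasal assimilation: no change.

zusepyezwowo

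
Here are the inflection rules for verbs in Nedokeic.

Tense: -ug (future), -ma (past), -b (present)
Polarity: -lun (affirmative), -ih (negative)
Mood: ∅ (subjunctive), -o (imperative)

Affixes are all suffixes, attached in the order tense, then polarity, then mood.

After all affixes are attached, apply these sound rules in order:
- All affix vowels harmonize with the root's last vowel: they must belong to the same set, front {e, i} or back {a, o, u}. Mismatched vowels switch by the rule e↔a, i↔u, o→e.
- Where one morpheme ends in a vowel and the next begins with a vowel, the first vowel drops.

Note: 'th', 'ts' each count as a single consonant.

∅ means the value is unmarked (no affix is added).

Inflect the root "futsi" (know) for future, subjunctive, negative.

Attach tense future -ug → futsiug.
Attach polarity negative -ih → futsiugih.
mood = subjunctive: zero marking, form stays futsiugih.
Apply vowel harmony: futsiugih → futsiigih.
Apply vowel deletion: futsiigih → futsigih.

futsigih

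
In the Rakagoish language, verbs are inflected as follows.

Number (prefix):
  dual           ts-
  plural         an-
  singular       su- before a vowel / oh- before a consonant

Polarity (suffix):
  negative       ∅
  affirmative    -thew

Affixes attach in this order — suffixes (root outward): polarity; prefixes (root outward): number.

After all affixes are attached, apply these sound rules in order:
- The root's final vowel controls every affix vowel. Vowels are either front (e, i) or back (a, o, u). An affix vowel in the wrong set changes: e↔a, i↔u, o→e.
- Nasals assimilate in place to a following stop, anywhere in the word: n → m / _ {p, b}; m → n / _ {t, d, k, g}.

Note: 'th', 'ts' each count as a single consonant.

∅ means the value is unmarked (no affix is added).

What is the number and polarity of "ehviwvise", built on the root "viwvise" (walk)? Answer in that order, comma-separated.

Segment: oh-viwvise.
number: su/oh- → singular.
polarity: ∅ → negative.

singular, negative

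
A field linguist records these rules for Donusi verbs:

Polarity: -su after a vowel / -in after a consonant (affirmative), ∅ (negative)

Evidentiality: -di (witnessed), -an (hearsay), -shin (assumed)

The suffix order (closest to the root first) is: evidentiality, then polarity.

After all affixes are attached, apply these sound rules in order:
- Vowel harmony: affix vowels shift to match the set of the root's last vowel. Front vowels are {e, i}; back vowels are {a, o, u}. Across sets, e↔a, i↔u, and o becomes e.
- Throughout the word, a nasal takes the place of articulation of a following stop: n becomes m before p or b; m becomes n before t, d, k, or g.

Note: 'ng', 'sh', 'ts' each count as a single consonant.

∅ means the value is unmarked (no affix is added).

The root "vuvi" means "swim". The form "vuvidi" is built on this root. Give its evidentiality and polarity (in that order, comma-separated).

witnessed, negative

Segment: vuvi-di.
evidentiality: -di → witnessed.
polarity: ∅ → negative.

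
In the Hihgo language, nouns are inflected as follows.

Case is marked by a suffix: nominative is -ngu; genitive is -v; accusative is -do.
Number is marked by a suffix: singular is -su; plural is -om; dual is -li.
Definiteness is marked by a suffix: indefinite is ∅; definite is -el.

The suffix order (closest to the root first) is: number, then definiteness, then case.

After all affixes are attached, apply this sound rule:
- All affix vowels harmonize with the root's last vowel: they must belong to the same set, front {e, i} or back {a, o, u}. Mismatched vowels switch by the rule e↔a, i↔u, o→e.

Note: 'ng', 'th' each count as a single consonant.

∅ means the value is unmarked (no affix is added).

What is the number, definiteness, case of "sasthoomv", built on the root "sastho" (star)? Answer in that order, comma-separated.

plural, indefinite, genitive

Segment: sastho-om-v.
number: -om → plural.
definiteness: ∅ → indefinite.
case: -v → genitive.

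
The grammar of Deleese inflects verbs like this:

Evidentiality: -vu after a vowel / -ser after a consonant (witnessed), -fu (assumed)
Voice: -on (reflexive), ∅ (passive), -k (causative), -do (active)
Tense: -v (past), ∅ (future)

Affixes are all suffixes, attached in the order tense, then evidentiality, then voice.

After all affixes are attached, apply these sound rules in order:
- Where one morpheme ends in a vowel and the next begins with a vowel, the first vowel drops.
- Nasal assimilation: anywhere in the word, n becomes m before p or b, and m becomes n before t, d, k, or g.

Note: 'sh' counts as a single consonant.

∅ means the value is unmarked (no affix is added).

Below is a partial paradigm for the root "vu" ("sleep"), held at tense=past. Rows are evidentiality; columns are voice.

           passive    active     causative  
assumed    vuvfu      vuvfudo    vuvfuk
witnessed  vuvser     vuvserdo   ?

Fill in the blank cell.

vuvserk

Attach tense past -v → vuv.
Attach evidentiality witnessed -ser (after consonant 'v') → vuvser.
Attach voice causative -k → vuvserk.
Vowel deletion: no change.
Nasal assimilation: no change.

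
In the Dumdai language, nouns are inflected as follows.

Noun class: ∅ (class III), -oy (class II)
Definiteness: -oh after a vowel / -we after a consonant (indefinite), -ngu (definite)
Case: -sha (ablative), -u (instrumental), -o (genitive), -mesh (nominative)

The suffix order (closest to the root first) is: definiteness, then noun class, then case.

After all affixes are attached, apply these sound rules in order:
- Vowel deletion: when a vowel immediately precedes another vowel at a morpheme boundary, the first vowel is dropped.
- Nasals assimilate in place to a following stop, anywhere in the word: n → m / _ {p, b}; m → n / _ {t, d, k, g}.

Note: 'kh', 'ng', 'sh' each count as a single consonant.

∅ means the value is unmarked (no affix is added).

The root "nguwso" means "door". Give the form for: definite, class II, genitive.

Attach definiteness definite -ngu → nguwsongu.
Attach noun class class II -oy → nguwsonguoy.
Attach case genitive -o → nguwsonguoyo.
Apply vowel deletion: nguwsonguoyo → nguwsongoyo.
Nasal assimilation: no change.

nguwsongoyo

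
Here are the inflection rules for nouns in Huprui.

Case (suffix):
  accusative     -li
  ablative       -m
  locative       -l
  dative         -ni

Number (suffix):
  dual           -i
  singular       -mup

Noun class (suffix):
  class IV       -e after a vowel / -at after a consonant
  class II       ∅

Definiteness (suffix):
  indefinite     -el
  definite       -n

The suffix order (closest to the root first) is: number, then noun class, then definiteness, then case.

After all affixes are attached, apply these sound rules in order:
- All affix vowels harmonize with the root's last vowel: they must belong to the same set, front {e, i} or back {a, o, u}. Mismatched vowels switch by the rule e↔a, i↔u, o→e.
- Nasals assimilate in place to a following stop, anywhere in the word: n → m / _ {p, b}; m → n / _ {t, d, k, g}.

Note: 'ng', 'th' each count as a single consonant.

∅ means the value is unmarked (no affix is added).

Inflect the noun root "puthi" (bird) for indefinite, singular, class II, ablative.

puthimipelm

Attach number singular -mup → puthimup.
noun class = class II: zero marking, form stays puthimup.
Attach definiteness indefinite -el → puthimupel.
Attach case ablative -m → puthimupelm.
Apply vowel harmony: puthimupelm → puthimipelm.
Nasal assimilation: no change.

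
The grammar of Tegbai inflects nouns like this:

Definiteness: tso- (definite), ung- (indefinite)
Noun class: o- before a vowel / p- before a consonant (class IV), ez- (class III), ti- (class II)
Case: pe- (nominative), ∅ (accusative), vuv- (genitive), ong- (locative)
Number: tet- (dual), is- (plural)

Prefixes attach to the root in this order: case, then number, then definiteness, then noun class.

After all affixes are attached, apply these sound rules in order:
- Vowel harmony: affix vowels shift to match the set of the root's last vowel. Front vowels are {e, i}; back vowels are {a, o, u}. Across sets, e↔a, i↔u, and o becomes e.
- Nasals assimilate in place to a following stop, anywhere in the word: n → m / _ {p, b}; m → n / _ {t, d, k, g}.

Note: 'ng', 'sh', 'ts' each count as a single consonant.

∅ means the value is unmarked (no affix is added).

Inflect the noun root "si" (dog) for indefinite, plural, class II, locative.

Attach case locative ong- → ongsi.
Attach number plural is- → isongsi.
Attach definiteness indefinite ung- → ungisongsi.
Attach noun class class II ti- → tiungisongsi.
Apply vowel harmony: tiungisongsi → tiingisengsi.
Nasal assimilation: no change.

tiingisengsi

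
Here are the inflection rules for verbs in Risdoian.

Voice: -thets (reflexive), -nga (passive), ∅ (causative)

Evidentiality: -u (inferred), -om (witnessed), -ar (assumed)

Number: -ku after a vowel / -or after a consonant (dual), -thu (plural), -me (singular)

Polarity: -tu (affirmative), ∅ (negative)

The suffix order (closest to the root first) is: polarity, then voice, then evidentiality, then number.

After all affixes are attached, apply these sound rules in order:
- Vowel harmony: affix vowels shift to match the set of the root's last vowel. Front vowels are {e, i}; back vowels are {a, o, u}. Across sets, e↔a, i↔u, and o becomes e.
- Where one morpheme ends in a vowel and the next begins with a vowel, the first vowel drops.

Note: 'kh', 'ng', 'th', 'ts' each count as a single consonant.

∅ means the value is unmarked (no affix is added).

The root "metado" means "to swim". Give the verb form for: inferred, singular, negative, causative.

metaduma

polarity = negative: zero marking, form stays metado.
voice = causative: zero marking, form stays metado.
Attach evidentiality inferred -u → metadou.
Attach number singular -me → metadoume.
Apply vowel harmony: metadoume → metadouma.
Apply vowel deletion: metadouma → metaduma.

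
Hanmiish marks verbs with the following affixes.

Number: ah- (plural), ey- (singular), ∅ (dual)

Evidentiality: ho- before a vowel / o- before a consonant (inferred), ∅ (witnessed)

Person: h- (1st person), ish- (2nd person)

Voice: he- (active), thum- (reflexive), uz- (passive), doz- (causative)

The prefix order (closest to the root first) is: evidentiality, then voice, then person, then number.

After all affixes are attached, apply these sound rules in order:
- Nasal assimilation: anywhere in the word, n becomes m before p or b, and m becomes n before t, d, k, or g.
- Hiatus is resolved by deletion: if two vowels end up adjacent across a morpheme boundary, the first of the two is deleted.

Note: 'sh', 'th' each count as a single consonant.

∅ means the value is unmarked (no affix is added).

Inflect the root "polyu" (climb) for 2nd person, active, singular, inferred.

Attach evidentiality inferred o- (before consonant 'p') → opolyu.
Attach voice active he- → heopolyu.
Attach person 2nd person ish- → ishheopolyu.
Attach number singular ey- → eyishheopolyu.
Nasal assimilation: no change.
Apply vowel deletion: eyishheopolyu → eyishhopolyu.

eyishhopolyu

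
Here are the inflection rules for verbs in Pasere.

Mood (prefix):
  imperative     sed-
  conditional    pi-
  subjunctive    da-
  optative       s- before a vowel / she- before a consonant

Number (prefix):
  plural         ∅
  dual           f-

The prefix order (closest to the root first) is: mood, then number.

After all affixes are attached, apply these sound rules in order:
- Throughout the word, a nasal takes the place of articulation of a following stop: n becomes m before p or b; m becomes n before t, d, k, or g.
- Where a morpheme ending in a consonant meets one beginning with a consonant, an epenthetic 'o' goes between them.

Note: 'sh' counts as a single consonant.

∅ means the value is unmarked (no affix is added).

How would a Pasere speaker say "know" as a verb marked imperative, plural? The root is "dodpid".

Attach mood imperative sed- → seddodpid.
number = plural: zero marking, form stays seddodpid.
Nasal assimilation: no change.
Apply epenthesis: seddodpid → sedododpid.

sedododpid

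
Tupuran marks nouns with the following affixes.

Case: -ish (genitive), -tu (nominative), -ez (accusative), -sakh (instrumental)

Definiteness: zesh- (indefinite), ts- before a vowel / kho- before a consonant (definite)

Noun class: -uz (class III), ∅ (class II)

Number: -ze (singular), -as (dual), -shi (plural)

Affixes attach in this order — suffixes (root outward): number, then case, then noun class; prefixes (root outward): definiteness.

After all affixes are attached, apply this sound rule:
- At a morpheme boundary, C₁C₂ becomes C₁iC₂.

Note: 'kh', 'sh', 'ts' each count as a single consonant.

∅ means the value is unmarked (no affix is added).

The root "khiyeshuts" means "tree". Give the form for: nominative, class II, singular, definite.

khokhiyeshutsizetu

Attach number singular -ze → khiyeshutsze.
Attach case nominative -tu → khiyeshutszetu.
noun class = class II: zero marking, form stays khiyeshutszetu.
Attach definiteness definite kho- (before consonant 'kh') → khokhiyeshutszetu.
Apply epenthesis: khokhiyeshutszetu → khokhiyeshutsizetu.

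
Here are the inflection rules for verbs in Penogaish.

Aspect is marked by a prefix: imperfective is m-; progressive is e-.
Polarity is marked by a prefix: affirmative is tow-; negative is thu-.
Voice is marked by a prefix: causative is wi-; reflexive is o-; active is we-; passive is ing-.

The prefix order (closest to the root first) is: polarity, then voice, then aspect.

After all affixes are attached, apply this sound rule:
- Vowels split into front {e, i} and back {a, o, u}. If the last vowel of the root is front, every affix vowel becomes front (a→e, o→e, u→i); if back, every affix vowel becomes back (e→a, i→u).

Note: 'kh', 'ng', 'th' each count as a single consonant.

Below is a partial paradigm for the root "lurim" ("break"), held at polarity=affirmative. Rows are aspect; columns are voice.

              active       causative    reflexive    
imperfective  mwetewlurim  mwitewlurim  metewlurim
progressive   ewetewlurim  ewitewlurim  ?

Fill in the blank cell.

Attach polarity affirmative tow- → towlurim.
Attach voice reflexive o- → otowlurim.
Attach aspect progressive e- → eotowlurim.
Apply vowel harmony: eotowlurim → eetewlurim.

eetewlurim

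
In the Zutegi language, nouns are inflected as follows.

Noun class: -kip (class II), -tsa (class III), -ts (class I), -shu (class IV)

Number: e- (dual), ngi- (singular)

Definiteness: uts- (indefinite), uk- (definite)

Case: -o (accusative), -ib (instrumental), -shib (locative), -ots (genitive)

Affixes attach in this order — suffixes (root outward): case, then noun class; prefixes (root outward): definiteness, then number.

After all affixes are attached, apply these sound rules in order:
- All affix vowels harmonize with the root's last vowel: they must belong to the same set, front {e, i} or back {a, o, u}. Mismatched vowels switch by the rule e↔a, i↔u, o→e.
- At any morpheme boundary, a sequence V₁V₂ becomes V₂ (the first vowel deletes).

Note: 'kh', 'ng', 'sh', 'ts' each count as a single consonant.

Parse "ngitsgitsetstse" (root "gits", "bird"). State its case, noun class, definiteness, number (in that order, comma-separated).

genitive, class III, indefinite, singular

Segment: ngi-uts-gits-ots-tsa.
case: -ots → genitive.
noun class: -tsa → class III.
definiteness: uts- → indefinite.
number: ngi- → singular.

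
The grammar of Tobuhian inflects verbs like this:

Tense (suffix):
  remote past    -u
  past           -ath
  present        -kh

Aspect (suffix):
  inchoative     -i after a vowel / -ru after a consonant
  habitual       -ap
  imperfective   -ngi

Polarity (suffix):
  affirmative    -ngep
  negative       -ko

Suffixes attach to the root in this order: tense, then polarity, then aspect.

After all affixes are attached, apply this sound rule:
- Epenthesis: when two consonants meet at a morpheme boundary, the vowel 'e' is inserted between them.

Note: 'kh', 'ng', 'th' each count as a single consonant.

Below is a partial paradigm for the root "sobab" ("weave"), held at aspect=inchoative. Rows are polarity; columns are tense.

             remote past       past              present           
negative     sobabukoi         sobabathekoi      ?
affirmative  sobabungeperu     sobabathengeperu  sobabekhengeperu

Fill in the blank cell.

Attach tense present -kh → sobabkh.
Attach polarity negative -ko → sobabkhko.
Attach aspect inchoative -i (after vowel 'o') → sobabkhkoi.
Apply epenthesis: sobabkhkoi → sobabekhekoi.

sobabekhekoi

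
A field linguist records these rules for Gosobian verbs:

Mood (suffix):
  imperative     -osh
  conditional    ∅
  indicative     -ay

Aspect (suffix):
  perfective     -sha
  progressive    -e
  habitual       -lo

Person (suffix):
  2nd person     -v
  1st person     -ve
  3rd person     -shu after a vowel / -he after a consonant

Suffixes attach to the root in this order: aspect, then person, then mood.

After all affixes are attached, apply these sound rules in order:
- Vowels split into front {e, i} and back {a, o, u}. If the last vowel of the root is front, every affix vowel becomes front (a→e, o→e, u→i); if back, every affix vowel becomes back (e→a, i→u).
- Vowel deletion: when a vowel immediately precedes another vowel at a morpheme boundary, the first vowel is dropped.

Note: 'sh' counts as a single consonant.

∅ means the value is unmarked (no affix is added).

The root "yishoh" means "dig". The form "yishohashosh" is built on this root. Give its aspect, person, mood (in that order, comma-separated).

Segment: yishoh-e-shu-osh.
aspect: -e → progressive.
person: -shu/he → 3rd person.
mood: -osh → imperative.

progressive, 3rd person, imperative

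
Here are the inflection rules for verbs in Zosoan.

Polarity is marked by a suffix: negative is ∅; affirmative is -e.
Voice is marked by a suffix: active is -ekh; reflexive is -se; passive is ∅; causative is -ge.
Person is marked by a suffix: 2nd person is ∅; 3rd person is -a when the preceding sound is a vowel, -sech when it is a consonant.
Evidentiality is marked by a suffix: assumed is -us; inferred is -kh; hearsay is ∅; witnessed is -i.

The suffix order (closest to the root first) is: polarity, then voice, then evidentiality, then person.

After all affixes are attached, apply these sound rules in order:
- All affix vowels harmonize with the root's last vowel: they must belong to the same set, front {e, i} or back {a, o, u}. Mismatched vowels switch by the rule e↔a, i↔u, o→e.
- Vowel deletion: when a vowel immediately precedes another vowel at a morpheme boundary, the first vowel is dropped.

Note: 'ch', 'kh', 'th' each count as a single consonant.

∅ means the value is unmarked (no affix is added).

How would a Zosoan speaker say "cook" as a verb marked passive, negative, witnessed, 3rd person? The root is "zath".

polarity = negative: zero marking, form stays zath.
voice = passive: zero marking, form stays zath.
Attach evidentiality witnessed -i → zathi.
Attach person 3rd person -a (after vowel 'i') → zathia.
Apply vowel harmony: zathia → zathua.
Apply vowel deletion: zathua → zatha.

zatha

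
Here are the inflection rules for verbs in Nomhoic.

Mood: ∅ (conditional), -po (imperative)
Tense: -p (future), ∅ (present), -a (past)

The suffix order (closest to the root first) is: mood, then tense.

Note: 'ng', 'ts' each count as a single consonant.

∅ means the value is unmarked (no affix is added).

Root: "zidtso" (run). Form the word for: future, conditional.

mood = conditional: zero marking, form stays zidtso.
Attach tense future -p → zidtsop.

zidtsop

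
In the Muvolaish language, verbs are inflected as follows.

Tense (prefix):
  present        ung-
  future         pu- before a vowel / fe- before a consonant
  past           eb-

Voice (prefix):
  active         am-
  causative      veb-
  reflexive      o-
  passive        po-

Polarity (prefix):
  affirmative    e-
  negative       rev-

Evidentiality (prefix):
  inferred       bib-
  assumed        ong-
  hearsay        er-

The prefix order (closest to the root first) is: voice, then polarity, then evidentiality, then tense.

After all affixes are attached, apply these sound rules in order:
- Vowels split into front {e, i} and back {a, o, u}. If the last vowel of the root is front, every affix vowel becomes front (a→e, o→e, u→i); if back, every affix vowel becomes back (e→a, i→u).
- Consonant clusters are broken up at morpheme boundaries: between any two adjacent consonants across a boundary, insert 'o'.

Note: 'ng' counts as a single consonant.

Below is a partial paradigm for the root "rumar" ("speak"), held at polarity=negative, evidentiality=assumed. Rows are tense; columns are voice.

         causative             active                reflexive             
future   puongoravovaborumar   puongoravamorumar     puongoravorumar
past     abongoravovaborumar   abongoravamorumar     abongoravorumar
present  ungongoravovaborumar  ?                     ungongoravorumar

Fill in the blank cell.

Attach voice active am- → amrumar.
Attach polarity negative rev- → revamrumar.
Attach evidentiality assumed ong- → ongrevamrumar.
Attach tense present ung- → ungongrevamrumar.
Apply vowel harmony: ungongrevamrumar → ungongravamrumar.
Apply epenthesis: ungongravamrumar → ungongoravamorumar.

ungongoravamorumar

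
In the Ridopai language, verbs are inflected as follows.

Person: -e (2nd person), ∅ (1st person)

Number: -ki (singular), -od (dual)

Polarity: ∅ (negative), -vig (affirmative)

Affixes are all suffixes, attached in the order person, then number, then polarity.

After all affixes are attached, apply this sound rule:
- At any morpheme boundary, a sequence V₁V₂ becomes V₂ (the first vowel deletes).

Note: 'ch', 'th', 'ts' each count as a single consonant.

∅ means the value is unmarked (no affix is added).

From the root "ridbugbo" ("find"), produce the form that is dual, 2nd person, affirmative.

ridbugbodvig

Attach person 2nd person -e → ridbugboe.
Attach number dual -od → ridbugboeod.
Attach polarity affirmative -vig → ridbugboeodvig.
Apply vowel deletion: ridbugboeodvig → ridbugbodvig.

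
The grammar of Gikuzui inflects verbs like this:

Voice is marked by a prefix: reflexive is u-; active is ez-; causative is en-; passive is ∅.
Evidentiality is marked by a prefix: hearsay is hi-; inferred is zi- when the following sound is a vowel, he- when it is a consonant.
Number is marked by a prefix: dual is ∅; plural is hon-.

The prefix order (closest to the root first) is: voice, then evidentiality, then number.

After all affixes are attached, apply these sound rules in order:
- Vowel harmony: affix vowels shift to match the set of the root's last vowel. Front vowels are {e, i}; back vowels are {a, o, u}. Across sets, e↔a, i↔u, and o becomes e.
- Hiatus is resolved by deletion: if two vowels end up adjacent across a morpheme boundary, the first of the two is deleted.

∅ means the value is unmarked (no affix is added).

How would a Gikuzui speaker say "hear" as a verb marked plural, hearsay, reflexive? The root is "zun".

honhuzun

Attach voice reflexive u- → uzun.
Attach evidentiality hearsay hi- → hiuzun.
Attach number plural hon- → honhiuzun.
Apply vowel harmony: honhiuzun → honhuuzun.
Apply vowel deletion: honhuuzun → honhuzun.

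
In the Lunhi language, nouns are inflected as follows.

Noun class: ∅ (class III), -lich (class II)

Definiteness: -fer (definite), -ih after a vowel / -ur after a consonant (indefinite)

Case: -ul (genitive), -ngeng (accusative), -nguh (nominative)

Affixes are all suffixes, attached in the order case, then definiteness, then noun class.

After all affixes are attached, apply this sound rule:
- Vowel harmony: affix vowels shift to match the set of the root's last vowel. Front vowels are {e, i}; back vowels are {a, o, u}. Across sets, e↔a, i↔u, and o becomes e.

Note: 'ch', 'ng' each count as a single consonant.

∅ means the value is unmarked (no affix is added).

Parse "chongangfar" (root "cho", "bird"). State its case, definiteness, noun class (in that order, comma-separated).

Segment: cho-ngeng-fer.
case: -ngeng → accusative.
definiteness: -fer → definite.
noun class: ∅ → class III.

accusative, definite, class III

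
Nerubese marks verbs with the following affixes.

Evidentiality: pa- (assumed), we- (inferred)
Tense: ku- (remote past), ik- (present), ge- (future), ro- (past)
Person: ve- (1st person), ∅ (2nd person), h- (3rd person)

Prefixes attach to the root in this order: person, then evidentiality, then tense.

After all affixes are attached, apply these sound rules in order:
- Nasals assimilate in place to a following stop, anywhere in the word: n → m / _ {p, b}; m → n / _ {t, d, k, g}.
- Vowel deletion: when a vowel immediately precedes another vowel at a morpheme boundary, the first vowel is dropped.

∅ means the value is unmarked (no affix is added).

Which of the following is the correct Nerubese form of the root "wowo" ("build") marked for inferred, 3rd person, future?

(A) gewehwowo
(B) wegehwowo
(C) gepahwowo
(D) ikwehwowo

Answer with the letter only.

Attach person 3rd person h- → hwowo.
Attach evidentiality inferred we- → wehwowo.
Attach tense future ge- → gewehwowo.
Nasal assimilation: no change.
Vowel deletion: no change.
So the correct form is gewehwowo, option (A).
(C) gepahwowo is wrong: it uses assumed instead of inferred for evidentiality.
(B) wegehwowo is wrong: it has the affixes in the wrong order.
(D) ikwehwowo is wrong: it uses present instead of future for tense.

A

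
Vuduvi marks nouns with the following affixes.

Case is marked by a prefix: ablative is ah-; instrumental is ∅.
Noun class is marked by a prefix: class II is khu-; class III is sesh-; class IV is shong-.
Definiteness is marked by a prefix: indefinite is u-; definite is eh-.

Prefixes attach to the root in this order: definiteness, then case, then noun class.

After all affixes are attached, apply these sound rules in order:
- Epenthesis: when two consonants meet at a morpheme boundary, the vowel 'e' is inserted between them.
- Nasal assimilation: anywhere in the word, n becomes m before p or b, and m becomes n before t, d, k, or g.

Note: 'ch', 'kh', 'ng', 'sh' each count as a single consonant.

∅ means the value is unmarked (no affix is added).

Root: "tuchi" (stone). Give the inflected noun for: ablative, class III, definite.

seshahehetuchi

Attach definiteness definite eh- → ehtuchi.
Attach case ablative ah- → ahehtuchi.
Attach noun class class III sesh- → seshahehtuchi.
Apply epenthesis: seshahehtuchi → seshahehetuchi.
Nasal assimilation: no change.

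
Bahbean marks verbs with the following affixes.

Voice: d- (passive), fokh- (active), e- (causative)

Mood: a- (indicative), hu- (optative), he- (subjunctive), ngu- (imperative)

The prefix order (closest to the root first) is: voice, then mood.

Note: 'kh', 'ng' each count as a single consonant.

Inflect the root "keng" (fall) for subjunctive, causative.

heekeng

Attach voice causative e- → ekeng.
Attach mood subjunctive he- → heekeng.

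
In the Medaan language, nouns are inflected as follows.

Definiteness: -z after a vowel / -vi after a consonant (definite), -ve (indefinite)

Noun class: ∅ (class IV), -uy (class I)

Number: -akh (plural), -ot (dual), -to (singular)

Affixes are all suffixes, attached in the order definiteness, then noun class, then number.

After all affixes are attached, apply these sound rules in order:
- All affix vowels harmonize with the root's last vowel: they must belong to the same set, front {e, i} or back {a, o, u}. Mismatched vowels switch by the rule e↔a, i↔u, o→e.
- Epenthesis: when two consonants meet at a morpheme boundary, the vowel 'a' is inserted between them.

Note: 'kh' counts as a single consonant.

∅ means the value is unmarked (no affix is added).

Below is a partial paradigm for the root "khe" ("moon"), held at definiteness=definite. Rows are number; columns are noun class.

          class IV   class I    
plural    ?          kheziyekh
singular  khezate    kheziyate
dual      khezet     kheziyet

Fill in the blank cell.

Attach definiteness definite -z (after vowel 'e') → khez.
noun class = class IV: zero marking, form stays khez.
Attach number plural -akh → khezakh.
Apply vowel harmony: khezakh → khezekh.
Epenthesis: no change.

khezekh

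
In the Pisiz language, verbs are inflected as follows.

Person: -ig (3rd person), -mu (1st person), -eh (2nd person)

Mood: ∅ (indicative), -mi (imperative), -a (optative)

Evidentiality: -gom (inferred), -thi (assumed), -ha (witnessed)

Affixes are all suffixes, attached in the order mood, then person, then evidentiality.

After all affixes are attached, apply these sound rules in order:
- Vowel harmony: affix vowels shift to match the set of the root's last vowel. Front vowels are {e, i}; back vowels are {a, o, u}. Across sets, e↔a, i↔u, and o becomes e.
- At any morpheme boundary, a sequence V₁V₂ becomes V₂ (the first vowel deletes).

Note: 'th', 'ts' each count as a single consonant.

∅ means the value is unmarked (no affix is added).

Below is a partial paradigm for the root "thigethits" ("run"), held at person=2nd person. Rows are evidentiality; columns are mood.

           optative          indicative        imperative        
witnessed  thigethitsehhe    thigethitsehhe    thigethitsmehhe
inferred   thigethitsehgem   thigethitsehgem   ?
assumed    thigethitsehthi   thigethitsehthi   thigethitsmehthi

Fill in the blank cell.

Attach mood imperative -mi → thigethitsmi.
Attach person 2nd person -eh → thigethitsmieh.
Attach evidentiality inferred -gom → thigethitsmiehgom.
Apply vowel harmony: thigethitsmiehgom → thigethitsmiehgem.
Apply vowel deletion: thigethitsmiehgem → thigethitsmehgem.

thigethitsmehgem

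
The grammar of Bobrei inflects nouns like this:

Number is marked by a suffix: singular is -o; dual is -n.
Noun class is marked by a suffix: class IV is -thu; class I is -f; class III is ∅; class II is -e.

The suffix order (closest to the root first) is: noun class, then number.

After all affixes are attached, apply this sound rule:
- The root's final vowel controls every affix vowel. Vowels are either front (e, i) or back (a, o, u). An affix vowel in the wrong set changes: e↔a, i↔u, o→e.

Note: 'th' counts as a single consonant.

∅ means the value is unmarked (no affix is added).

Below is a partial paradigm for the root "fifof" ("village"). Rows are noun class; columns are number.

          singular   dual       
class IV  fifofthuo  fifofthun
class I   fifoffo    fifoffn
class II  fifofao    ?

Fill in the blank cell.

fifofan

Attach noun class class II -e → fifofe.
Attach number dual -n → fifofen.
Apply vowel harmony: fifofen → fifofan.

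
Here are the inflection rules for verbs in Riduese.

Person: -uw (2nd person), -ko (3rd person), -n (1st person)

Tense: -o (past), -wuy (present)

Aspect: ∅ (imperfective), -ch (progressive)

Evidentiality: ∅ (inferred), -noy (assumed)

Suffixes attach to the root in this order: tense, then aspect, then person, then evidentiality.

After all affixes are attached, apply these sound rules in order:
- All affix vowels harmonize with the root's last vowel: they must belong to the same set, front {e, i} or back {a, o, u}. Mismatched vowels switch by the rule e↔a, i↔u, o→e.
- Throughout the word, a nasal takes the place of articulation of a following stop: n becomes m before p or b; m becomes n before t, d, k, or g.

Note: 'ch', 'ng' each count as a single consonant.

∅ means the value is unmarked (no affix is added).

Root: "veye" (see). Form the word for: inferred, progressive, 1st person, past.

veyeechn

Attach tense past -o → veyeo.
Attach aspect progressive -ch → veyeoch.
Attach person 1st person -n → veyeochn.
evidentiality = inferred: zero marking, form stays veyeochn.
Apply vowel harmony: veyeochn → veyeechn.
Nasal assimilation: no change.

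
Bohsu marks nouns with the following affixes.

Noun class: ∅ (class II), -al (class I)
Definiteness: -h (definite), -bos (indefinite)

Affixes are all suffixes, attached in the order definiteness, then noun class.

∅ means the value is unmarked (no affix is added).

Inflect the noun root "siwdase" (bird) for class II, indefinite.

Attach definiteness indefinite -bos → siwdasebos.
noun class = class II: zero marking, form stays siwdasebos.

siwdasebos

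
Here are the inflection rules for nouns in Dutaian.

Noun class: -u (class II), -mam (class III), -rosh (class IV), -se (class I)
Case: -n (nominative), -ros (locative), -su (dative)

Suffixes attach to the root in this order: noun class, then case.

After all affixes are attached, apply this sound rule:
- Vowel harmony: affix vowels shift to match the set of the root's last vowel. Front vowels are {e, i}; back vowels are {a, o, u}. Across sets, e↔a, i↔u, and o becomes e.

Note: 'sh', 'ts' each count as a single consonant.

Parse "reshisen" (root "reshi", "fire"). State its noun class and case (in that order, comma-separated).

class I, nominative

Segment: reshi-se-n.
noun class: -se → class I.
case: -n → nominative.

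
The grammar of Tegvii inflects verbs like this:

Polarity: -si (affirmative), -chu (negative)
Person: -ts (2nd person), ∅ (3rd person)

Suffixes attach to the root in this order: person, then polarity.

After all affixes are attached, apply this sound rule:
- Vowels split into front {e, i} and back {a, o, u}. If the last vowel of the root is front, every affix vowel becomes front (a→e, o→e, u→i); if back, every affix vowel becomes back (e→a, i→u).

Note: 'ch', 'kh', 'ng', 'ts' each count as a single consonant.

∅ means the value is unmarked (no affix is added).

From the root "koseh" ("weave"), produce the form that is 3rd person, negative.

person = 3rd person: zero marking, form stays koseh.
Attach polarity negative -chu → kosehchu.
Apply vowel harmony: kosehchu → kosehchi.

kosehchi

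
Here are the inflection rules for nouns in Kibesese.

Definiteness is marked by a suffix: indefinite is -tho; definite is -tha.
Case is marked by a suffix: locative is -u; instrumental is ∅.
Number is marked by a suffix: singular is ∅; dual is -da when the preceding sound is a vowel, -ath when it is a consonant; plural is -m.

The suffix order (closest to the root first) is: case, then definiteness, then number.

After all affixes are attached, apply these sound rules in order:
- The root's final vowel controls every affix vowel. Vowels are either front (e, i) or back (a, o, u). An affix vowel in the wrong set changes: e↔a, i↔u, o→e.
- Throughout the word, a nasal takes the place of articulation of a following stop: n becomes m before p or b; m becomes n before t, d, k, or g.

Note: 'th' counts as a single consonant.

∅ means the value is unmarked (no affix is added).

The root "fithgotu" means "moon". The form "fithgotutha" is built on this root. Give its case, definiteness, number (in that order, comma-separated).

Segment: fithgotu-tha.
case: ∅ → instrumental.
definiteness: -tha → definite.
number: ∅ → singular.

instrumental, definite, singular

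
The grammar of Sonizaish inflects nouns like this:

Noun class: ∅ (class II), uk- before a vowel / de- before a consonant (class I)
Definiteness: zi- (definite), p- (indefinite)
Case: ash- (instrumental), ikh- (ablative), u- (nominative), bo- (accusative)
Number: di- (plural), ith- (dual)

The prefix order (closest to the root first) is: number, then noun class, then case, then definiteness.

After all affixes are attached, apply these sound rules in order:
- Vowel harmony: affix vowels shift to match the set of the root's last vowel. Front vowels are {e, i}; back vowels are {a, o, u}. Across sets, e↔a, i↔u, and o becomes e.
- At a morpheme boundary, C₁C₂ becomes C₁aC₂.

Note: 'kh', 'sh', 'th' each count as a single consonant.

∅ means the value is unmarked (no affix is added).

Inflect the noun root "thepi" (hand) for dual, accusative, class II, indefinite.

pabeithathepi

Attach number dual ith- → iththepi.
noun class = class II: zero marking, form stays iththepi.
Attach case accusative bo- → boiththepi.
Attach definiteness indefinite p- → pboiththepi.
Apply vowel harmony: pboiththepi → pbeiththepi.
Apply epenthesis: pbeiththepi → pabeithathepi.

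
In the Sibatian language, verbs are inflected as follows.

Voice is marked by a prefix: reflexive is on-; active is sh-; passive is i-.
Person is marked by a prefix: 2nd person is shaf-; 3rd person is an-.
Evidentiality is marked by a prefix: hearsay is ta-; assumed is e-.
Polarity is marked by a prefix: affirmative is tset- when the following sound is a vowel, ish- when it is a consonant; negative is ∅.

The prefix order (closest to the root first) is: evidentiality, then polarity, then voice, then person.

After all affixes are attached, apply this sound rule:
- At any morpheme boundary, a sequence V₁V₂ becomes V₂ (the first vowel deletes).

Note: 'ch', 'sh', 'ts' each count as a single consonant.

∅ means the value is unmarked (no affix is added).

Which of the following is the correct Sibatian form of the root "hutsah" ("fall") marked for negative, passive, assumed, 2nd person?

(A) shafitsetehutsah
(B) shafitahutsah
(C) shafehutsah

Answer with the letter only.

C

Attach evidentiality assumed e- → ehutsah.
polarity = negative: zero marking, form stays ehutsah.
Attach voice passive i- → iehutsah.
Attach person 2nd person shaf- → shafiehutsah.
Apply vowel deletion: shafiehutsah → shafehutsah.
So the correct form is shafehutsah, option (C).
(A) shafitsetehutsah is wrong: it uses affirmative instead of negative for polarity.
(B) shafitahutsah is wrong: it uses hearsay instead of assumed for evidentiality.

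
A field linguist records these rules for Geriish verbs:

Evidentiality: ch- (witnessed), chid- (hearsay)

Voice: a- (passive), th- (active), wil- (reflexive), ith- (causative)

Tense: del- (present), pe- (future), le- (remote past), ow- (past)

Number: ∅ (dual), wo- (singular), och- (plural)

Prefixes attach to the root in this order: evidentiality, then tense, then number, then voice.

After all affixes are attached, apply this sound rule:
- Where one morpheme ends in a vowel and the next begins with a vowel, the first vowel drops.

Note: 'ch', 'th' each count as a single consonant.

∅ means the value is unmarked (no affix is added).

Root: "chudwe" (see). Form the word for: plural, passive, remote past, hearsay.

Attach evidentiality hearsay chid- → chidchudwe.
Attach tense remote past le- → lechidchudwe.
Attach number plural och- → ochlechidchudwe.
Attach voice passive a- → aochlechidchudwe.
Apply vowel deletion: aochlechidchudwe → ochlechidchudwe.

ochlechidchudwe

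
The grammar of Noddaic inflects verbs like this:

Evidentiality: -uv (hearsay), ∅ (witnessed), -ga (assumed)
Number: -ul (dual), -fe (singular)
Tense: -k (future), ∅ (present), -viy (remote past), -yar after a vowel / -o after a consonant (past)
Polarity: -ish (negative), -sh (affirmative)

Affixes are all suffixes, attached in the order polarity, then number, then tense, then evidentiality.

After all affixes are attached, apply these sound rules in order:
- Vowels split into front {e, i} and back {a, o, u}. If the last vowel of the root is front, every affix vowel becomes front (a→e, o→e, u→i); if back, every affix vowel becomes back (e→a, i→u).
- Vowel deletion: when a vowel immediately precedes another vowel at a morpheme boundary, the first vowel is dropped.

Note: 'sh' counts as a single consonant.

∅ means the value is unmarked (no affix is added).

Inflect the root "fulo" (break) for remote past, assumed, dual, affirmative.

Attach polarity affirmative -sh → fulosh.
Attach number dual -ul → fuloshul.
Attach tense remote past -viy → fuloshulviy.
Attach evidentiality assumed -ga → fuloshulviyga.
Apply vowel harmony: fuloshulviyga → fuloshulvuyga.
Vowel deletion: no change.

fuloshulvuyga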